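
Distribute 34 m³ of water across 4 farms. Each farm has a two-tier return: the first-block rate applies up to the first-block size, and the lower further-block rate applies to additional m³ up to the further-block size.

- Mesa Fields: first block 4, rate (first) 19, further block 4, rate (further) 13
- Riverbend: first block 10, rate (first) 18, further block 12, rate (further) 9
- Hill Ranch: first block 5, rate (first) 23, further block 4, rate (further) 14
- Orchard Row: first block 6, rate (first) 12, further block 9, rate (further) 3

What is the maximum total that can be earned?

560

Order all 8 blocks by rate: Hill Ranch/first 23 > Mesa Fields/first 19 > Riverbend/first 18 > Hill Ranch/second 14 > Mesa Fields/second 13 > Orchard Row/first 12 > Riverbend/second 9 > Orchard Row/second 3.
Fill Hill Ranch first block (5 at 23) → 29 left.
Fill Mesa Fields first block (4 at 19) → 25 left.
Fill Riverbend first block (10 at 18) → 15 left.
Hill Ranch second at 14: fill all 4 → 11 left.
Fill Mesa Fields second block (4 at 13) → 7 left.
Orchard Row/first (12): +6 → 1 left.
Riverbend second at 9: only 1 left, fill 1.
Total = 23×5 + 19×4 + 18×10 + 14×4 + 13×4 + 12×6 + 9×1 = 560.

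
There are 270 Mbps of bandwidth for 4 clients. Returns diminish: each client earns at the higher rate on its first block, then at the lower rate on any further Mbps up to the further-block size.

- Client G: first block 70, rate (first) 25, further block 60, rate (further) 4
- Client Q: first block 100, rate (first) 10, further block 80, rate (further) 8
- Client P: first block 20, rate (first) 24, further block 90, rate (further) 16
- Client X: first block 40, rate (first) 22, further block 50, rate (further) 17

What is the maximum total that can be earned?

Treat each block as its own option and order by rate: Client G/tier1 25 > Client P/tier1 24 > Client X/tier1 22 > Client X/tier2 17 > Client P/tier2 16 > Client Q/tier1 10 > Client Q/tier2 8 > Client G/tier2 4.
Client G tier1 at 25: fill all 70 — 200 left.
Fill Client P tier1 block (20 at 24) — 180 left.
Fill Client X tier1 block (40 at 22) — 140 left.
Fill Client X tier2 block (50 at 17) — 90 left.
Client P tier2 at 16: fill all 90 — 0 left.
Total = 25×70 + 24×20 + 22×40 + 17×50 + 16×90 = 5400.

5400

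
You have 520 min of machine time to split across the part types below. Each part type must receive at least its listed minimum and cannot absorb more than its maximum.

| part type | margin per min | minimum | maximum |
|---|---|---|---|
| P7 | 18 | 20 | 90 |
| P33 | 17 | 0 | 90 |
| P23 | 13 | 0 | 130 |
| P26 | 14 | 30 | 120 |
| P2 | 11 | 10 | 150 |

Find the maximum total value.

Meeting every minimum uses 20+0+0+30+10 = 60 min, leaving 460.
Order the part types by margin per min: P7 18 > P33 17 > P26 14 > P23 13 > P2 11.
P7 takes 70 more to reach its cap of 90 ; 390 left.
P33 takes 90 more to reach its cap of 90 ; 300 left.
P26 takes 90 more to reach its cap of 120 ; 210 left.
P23 takes 130 more to reach its cap of 130 ; 80 left.
P2: +80 (room for 140) → 90. Pool exhausted.
Total = 18×90 + 17×90 + 13×130 + 14×120 + 11×90 = 7510.

7510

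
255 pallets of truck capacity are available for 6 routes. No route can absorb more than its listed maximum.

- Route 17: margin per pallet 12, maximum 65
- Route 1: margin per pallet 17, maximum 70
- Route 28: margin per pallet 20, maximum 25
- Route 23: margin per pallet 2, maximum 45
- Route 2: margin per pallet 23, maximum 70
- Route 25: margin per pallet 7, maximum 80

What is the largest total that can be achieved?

4255

Order the routes by margin per pallet: Route 2 23 > Route 28 20 > Route 1 17 > Route 17 12 > Route 25 7 > Route 23 2.
Route 2 takes 70 to reach its cap of 70 ; 185 left.
Route 28: +25 to 25 (cap) ; 160 left.
Route 1: +70 to 70 (cap) ; 90 left.
Route 17 takes 65 to reach its cap of 65 ; 25 left.
Route 25 has room for 80 but only 25 remain, so it gets 25.
Total = 12×65 + 17×70 + 20×25 + 23×70 + 7×25 = 4255.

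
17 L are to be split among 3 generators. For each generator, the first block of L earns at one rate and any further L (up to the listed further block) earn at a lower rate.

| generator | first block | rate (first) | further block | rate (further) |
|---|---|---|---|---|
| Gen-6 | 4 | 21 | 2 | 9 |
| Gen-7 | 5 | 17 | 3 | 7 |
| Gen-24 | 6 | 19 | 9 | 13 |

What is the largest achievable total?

309

Rank every tier by rate: Gen-6/first 21 > Gen-24/first 19 > Gen-7/first 17 > Gen-24/second 13 > Gen-6/second 9 > Gen-7/second 7.
Gen-6 first at 21: fill all 4 — 13 left.
Gen-24 first at 19: fill all 6 — 7 left.
Gen-7/first (17): +5 — 2 left.
Gen-24/second: +2 of 9 at 13; pool empty.
Total = 21×4 + 19×6 + 17×5 + 13×2 = 309.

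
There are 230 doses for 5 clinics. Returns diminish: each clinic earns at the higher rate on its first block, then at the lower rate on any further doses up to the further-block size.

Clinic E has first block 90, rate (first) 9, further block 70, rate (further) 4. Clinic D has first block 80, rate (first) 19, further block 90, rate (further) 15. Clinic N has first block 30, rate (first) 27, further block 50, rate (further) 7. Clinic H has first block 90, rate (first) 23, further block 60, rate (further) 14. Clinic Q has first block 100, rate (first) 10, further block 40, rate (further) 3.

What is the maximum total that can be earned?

4850

Rank every tier by rate: Clinic N/T1 27 > Clinic H/T1 23 > Clinic D/T1 19 > Clinic D/T2 15 > Clinic H/T2 14 > Clinic Q/T1 10 > Clinic E/T1 9 > Clinic N/T2 7 > Clinic E/T2 4 > Clinic Q/T2 3.
Fill Clinic N T1 block (30 at 27) — 200 left.
Fill Clinic H T1 block (90 at 23) — 110 left.
Fill Clinic D T1 block (80 at 19) — 30 left.
Clinic D T2 at 15: only 30 left, fill 30.
Total = 27×30 + 23×90 + 19×80 + 15×30 = 4850.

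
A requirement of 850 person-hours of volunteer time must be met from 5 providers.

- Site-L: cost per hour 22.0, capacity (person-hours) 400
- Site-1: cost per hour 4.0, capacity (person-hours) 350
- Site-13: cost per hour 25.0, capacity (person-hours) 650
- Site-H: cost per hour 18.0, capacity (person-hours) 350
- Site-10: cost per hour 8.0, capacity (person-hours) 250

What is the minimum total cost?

Cheapest first:
Site-1 (4.0): use full 350 — 500 person-hours to go.
Site-10 at 8.0: take all 250 person-hours — 250 still needed.
Site-H (18.0): take the remaining 250 — done.
Site-L, Site-13: unused.
Cost = 350×4.0 + 250×8.0 + 250×18.0 = 7900.

7900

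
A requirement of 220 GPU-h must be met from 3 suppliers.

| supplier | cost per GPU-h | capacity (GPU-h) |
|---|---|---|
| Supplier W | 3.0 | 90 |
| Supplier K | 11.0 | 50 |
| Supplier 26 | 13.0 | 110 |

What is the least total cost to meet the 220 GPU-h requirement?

Use suppliers in increasing cost order.
Take 90 from Supplier W at 3.0 → need 130 more.
Supplier K at 11.0: take all 50 GPU-h → 80 still needed.
Supplier 26 at 13.0: take 80 of its 110 → requirement met.
Cost = 90×3.0 + 50×11.0 + 80×13.0 = 1860.

1860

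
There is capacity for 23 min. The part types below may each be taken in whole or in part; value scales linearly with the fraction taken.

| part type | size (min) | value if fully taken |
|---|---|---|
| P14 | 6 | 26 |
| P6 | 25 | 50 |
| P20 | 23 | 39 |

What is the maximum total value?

Rank by value-to-size ratio: P14 26/6≈4.33, P6 50/25≈2, P20 39/23≈1.7.
Take all of P14 (6 min, value 26) — 17 min left.
17 min left: a 17/25 share of P6 gives 50×17/25 = 34.
Total value = 60.

60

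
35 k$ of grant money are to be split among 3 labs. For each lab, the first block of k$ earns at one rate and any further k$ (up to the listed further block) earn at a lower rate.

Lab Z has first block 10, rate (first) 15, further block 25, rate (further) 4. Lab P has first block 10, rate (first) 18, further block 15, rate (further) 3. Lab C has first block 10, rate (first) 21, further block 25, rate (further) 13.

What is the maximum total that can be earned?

Treat each block as its own option and order by rate: Lab C/first 21 > Lab P/first 18 > Lab Z/first 15 > Lab C/second 13 > Lab Z/second 4 > Lab P/second 3.
Lab C first at 21: fill all 10 → 25 left.
Fill Lab P first block (10 at 18) → 15 left.
Lab Z/first (15): +10 → 5 left.
Lab C/second: +5 of 25 at 13; pool empty.
Total = 21×10 + 18×10 + 15×10 + 13×5 = 605.

605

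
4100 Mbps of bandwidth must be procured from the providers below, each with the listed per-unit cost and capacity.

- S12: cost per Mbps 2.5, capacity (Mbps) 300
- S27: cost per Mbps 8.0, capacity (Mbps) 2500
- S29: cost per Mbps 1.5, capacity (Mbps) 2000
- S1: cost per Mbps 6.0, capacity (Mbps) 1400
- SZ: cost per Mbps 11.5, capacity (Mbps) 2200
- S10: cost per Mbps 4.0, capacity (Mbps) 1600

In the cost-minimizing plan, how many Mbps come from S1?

Cheapest first:
S29 (1.5): use full 2000 → 2100 Mbps to go.
S12 (2.5): use full 300 → 1800 Mbps to go.
S10 at 4.0: take all 1600 Mbps → 200 still needed.
Take 200 from S1 at 6.0 to finish.
S27, SZ: unused.

200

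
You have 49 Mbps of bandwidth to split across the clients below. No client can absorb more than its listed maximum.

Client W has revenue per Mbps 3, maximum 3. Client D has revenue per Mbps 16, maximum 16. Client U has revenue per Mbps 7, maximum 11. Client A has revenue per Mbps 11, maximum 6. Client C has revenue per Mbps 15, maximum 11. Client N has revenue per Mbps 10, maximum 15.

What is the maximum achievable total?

Rank by revenue per Mbps: Client D 16 > Client C 15 > Client A 11 > Client N 10 > Client U 7 > Client W 3.
Give Client D 16 to hit its cap of 16 — 33 left.
Client C takes 11 to reach its cap of 11 — 22 left.
Client A takes 6 to reach its cap of 6 — 16 left.
Client N takes 15 to reach its cap of 15 — 1 left.
Client U: +1 (room for 11) → 1. Pool exhausted.
Total = 16×16 + 7×1 + 11×6 + 15×11 + 10×15 = 644.

644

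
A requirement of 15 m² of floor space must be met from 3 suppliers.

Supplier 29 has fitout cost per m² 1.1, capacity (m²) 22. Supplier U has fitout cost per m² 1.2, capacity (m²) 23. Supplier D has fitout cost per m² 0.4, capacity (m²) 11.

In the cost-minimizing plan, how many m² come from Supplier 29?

4

Fill from the cheapest supplier first.
Supplier D (0.4): use full 11 → 4 m² to go.
Supplier 29 at 1.1: take 4 of its 22 → requirement met.
Supplier U: unused.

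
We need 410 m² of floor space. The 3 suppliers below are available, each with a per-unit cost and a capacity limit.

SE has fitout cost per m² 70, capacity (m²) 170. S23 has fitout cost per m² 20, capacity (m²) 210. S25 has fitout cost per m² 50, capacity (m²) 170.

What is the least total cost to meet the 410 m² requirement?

14800

Use suppliers in increasing cost order.
Take 210 from S23 at 20 — need 200 more.
S25 at 50: take all 170 m² — 30 still needed.
Take 30 from SE at 70 to finish.
Cost = 210×20 + 170×50 + 30×70 = 14800.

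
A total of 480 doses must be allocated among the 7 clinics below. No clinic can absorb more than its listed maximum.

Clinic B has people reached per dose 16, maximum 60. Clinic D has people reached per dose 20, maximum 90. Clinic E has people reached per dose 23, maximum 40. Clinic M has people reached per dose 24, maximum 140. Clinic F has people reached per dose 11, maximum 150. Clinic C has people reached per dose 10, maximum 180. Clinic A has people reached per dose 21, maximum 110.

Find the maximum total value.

9790

Highest people reached per dose first: Clinic M 24 > Clinic E 23 > Clinic A 21 > Clinic D 20 > Clinic B 16 > Clinic F 11 > Clinic C 10.
Give Clinic M 140 to hit its cap of 140 → 340 left.
Clinic E takes 40 to reach its cap of 40 → 300 left.
Clinic A takes 110 to reach its cap of 110 → 190 left.
Clinic D takes 90 to reach its cap of 90 → 100 left.
Clinic B: +60 to 60 (cap) → 40 left.
Clinic F has room for 150 but only 40 remain, so it gets 40.
Total = 16×60 + 20×90 + 23×40 + 24×140 + 11×40 + 21×110 = 9790.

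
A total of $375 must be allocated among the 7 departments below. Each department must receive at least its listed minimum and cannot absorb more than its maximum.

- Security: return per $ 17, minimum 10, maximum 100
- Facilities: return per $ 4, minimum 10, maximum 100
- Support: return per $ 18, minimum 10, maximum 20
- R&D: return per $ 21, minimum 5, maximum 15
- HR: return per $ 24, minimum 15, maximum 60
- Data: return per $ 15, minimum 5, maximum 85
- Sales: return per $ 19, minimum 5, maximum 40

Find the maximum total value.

6070

Meeting every minimum uses 10+10+10+5+15+5+5 = 60 $, leaving 315.
Order the departments by return per $: HR 24 > R&D 21 > Sales 19 > Support 18 > Security 17 > Data 15 > Facilities 4.
HR: +45 to 60 (cap) ; 270 left.
R&D: +10 to 15 (cap) ; 260 left.
Give Sales 35 more to hit its cap of 40 ; 225 left.
Support takes 10 more to reach its cap of 20 ; 215 left.
Security takes 90 more to reach its cap of 100 ; 125 left.
Data takes 80 more to reach its cap of 85 ; 45 left.
Only 45 left; Facilities takes them to reach 55.
Total = 17×100 + 4×55 + 18×20 + 21×15 + 24×60 + 15×85 + 19×40 = 6070.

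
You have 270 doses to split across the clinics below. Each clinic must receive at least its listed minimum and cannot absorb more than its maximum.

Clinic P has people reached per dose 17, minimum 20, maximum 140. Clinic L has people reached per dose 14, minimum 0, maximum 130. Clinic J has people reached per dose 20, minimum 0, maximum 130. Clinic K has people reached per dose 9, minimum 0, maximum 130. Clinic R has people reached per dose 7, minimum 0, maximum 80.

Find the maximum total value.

Meeting every minimum uses 20+0+0+0+0 = 20 doses, leaving 250.
Rank by people reached per dose: Clinic J 20 > Clinic P 17 > Clinic L 14 > Clinic K 9 > Clinic R 7.
Clinic J: +130 to 130 (cap) ; 120 left.
Give Clinic P 120 more to hit its cap of 140 ; 0 left.
Total = 17×140 + 20×130 = 4980.

4980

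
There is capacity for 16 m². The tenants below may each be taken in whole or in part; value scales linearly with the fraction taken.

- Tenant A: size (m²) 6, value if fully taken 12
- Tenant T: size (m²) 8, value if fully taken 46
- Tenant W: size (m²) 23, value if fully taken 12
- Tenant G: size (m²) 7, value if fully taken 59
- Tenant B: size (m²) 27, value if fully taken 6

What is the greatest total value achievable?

Sort by value density: Tenant G 59/7≈8.43, Tenant T 46/8≈5.75, Tenant A 12/6≈2, Tenant W 12/23≈0.522, Tenant B 6/27≈0.222.
Take all of Tenant G (7 m², value 59) — 9 m² left.
All 8 m² of Tenant T fit (value 46) — 1 remain.
1 m² left: a 1/6 share of Tenant A gives 12×1/6 = 2.
Total value = 107.

107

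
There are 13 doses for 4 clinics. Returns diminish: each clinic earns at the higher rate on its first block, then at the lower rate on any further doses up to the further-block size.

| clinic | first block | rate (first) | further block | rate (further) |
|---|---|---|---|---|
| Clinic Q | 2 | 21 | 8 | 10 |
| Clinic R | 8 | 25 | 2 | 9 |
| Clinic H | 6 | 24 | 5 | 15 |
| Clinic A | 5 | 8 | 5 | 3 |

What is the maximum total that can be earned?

Treat each block as its own option and order by rate: Clinic R/T1 25 > Clinic H/T1 24 > Clinic Q/T1 21 > Clinic H/T2 15 > Clinic Q/T2 10 > Clinic R/T2 9 > Clinic A/T1 8 > Clinic A/T2 3.
Clinic R T1 at 25: fill all 8 ; 5 left.
Clinic H T1 at 24: only 5 left, fill 5.
Total = 25×8 + 24×5 = 320.

320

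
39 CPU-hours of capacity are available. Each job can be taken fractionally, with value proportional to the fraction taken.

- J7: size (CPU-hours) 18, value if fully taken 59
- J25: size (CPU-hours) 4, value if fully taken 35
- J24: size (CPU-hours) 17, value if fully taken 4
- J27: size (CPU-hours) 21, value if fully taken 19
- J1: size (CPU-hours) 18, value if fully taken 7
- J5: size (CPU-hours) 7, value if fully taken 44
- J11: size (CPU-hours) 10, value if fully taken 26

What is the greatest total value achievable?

Sort by value density: J25 35/4≈8.75, J5 44/7≈6.29, J7 59/18≈3.28, J11 26/10≈2.6, J27 19/21≈0.905, J1 7/18≈0.389, J24 4/17≈0.235.
Take all of J25 (4 CPU-hours, value 35) → 35 CPU-hours left.
Take all of J5 (7 CPU-hours, value 44) → 28 CPU-hours left.
J7: take in full, 18 CPU-hours for value 59 → 10 left.
J11: take in full, 10 CPU-hours for value 26 → 0 left.
Total value = 164.

164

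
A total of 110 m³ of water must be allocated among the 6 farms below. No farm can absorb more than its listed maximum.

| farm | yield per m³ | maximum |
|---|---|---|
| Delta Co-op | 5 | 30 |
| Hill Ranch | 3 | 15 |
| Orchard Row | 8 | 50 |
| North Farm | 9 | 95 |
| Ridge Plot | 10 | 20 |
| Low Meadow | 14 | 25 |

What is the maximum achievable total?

Order the farms by yield per m³: Low Meadow 14 > Ridge Plot 10 > North Farm 9 > Orchard Row 8 > Delta Co-op 5 > Hill Ranch 3.
Give Low Meadow 25 to hit its cap of 25 → 85 left.
Ridge Plot: +20 to 20 (cap) → 65 left.
North Farm has room for 95 but only 65 remain, so it gets 65.
Total = 9×65 + 10×20 + 14×25 = 1135.

1135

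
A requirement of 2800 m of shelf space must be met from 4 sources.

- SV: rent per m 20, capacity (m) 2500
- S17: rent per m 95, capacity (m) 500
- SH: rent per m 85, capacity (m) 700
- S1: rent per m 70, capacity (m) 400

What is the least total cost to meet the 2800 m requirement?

71000

Cheapest first:
SV (20): use full 2500 → 300 m to go.
S1 at 70: take 300 of its 400 → requirement met.
SH, S17: unused.
Cost = 2500×20 + 300×70 = 71000.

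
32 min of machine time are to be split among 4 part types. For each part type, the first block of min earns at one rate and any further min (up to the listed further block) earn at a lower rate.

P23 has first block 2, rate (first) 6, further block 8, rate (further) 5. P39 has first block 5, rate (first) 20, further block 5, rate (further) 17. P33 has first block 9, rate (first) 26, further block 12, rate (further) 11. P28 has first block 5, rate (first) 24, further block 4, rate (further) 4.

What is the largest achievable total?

Rank every tier by rate: P33/tier1 26 > P28/tier1 24 > P39/tier1 20 > P39/tier2 17 > P33/tier2 11 > P23/tier1 6 > P23/tier2 5 > P28/tier2 4.
Fill P33 tier1 block (9 at 26) — 23 left.
P28 tier1 at 24: fill all 5 — 18 left.
P39 tier1 at 20: fill all 5 — 13 left.
P39 tier2 at 17: fill all 5 — 8 left.
P33/tier2: +8 of 12 at 11; pool empty.
Total = 26×9 + 24×5 + 20×5 + 17×5 + 11×8 = 627.

627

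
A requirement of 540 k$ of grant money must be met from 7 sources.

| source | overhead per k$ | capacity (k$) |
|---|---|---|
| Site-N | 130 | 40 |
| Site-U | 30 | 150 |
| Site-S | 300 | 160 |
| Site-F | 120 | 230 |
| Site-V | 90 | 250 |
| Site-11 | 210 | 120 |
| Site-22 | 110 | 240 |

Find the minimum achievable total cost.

42400

Use sources in increasing cost order.
Site-U (30): use full 150 — 390 k$ to go.
Site-V at 90: take all 250 k$ — 140 still needed.
Take 140 from Site-22 at 110 to finish.
Site-F, Site-N, Site-11, Site-S: unused.
Cost = 150×30 + 250×90 + 140×110 = 42400.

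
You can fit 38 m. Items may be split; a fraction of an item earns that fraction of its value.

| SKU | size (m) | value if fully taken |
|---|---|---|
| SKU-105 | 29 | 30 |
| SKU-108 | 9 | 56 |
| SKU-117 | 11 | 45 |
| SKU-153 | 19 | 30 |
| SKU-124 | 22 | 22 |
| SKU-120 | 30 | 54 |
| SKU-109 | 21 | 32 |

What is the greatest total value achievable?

133.4

Best value per unit of size first: SKU-108 56/9≈6.22, SKU-117 45/11≈4.09, SKU-120 54/30≈1.8, SKU-153 30/19≈1.58, SKU-109 32/21≈1.52, SKU-105 30/29≈1.03, SKU-124 22/22≈1.
Take all of SKU-108 (9 m, value 56) — 29 m left.
Take all of SKU-117 (11 m, value 45) — 18 m left.
Fill the last 18 m with part of SKU-120: 18/30 of it earns 32.4.
Total value = 133.4.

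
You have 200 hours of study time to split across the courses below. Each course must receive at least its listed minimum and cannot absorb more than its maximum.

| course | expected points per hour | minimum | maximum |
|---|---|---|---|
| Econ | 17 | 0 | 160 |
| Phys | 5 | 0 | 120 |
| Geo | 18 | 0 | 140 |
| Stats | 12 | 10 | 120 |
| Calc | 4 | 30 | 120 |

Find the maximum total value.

Meeting every minimum uses 0+0+0+10+30 = 40 hours, leaving 160.
Rank by expected points per hour: Geo 18 > Econ 17 > Stats 12 > Phys 5 > Calc 4.
Geo: +140 to 140 (cap) → 20 left.
Econ: +20 (room for 160) → 20. Pool exhausted.
Total = 17×20 + 18×140 + 12×10 + 4×30 = 3100.

3100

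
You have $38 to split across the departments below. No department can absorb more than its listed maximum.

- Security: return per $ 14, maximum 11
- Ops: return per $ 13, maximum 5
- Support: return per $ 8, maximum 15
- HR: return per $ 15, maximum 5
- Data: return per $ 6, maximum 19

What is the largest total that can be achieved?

Rank by return per $: HR 15 > Security 14 > Ops 13 > Support 8 > Data 6.
Give HR 5 to hit its cap of 5 — 33 left.
Security: +11 to 11 (cap) — 22 left.
Ops takes 5 to reach its cap of 5 — 17 left.
Give Support 15 to hit its cap of 15 — 2 left.
Data has room for 19 but only 2 remain, so it gets 2.
Total = 14×11 + 13×5 + 8×15 + 15×5 + 6×2 = 426.

426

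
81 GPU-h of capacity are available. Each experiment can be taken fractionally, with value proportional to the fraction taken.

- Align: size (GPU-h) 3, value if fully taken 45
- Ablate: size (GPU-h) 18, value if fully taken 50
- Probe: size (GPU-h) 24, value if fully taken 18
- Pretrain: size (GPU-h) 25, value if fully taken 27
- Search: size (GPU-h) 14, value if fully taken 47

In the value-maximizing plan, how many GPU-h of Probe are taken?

21

Sort by value density: Align 45/3≈15, Search 47/14≈3.36, Ablate 50/18≈2.78, Pretrain 27/25≈1.08, Probe 18/24≈0.75.
All 3 GPU-h of Align fit (value 45) → 78 remain.
Take all of Search (14 GPU-h, value 47) → 64 GPU-h left.
Take all of Ablate (18 GPU-h, value 50) → 46 GPU-h left.
Take all of Pretrain (25 GPU-h, value 27) → 21 GPU-h left.
Only 21 GPU-h remain; take 21/24 of Probe for value 18×21/24 = 15.75.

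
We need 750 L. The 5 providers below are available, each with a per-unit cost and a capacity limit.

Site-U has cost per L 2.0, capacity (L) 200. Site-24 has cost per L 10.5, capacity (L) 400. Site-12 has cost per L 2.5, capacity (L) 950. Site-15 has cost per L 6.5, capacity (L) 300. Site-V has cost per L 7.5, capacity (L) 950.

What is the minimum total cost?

1775

Use providers in increasing cost order.
Site-U (2.0): use full 200 ; 550 L to go.
Take 550 from Site-12 at 2.5 to finish.
Site-15, Site-V, Site-24: unused.
Cost = 200×2.0 + 550×2.5 = 1775.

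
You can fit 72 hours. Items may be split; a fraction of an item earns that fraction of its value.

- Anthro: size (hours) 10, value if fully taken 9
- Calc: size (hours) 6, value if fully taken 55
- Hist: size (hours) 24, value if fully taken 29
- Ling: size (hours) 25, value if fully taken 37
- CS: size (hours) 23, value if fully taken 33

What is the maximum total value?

Rank by value-to-size ratio: Calc 55/6≈9.17, Ling 37/25≈1.48, CS 33/23≈1.43, Hist 29/24≈1.21, Anthro 9/10≈0.9.
Calc: take in full, 6 hours for value 55 ; 66 left.
Ling: take in full, 25 hours for value 37 ; 41 left.
CS: take in full, 23 hours for value 33 ; 18 left.
Only 18 hours remain; take 18/24 of Hist for value 29×18/24 = 21.75.
Total value = 146.75.

146.75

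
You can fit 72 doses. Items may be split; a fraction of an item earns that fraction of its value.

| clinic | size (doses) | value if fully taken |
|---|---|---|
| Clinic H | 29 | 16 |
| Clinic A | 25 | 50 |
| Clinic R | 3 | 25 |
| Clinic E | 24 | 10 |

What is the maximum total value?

97.25

Sort by value density: Clinic R 25/3≈8.33, Clinic A 50/25≈2, Clinic H 16/29≈0.552, Clinic E 10/24≈0.417.
Take all of Clinic R (3 doses, value 25) ; 69 doses left.
Clinic A: take in full, 25 doses for value 50 ; 44 left.
Take all of Clinic H (29 doses, value 16) ; 15 doses left.
15 doses left: a 15/24 share of Clinic E gives 10×15/24 = 6.25.
Total value = 97.25.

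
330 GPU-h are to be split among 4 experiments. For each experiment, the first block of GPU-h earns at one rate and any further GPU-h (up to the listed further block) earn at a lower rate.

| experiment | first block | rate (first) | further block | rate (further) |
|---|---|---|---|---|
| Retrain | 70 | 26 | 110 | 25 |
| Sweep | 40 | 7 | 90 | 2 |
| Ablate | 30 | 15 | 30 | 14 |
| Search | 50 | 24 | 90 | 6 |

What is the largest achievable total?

6920

Order all 8 blocks by rate: Retrain/tier1 26 > Retrain/tier2 25 > Search/tier1 24 > Ablate/tier1 15 > Ablate/tier2 14 > Sweep/tier1 7 > Search/tier2 6 > Sweep/tier2 2.
Retrain tier1 at 26: fill all 70 → 260 left.
Fill Retrain tier2 block (110 at 25) → 150 left.
Search tier1 at 24: fill all 50 → 100 left.
Fill Ablate tier1 block (30 at 15) → 70 left.
Fill Ablate tier2 block (30 at 14) → 40 left.
Sweep tier1 at 7: fill all 40 → 0 left.
Total = 26×70 + 25×110 + 24×50 + 15×30 + 14×30 + 7×40 = 6920.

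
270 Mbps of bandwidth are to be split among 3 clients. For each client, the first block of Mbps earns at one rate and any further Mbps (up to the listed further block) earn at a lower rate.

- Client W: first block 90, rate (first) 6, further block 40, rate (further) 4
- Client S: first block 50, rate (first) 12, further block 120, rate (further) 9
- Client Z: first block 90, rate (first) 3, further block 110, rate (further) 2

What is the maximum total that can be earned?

Order all 6 blocks by rate: Client S/first 12 > Client S/second 9 > Client W/first 6 > Client W/second 4 > Client Z/first 3 > Client Z/second 2.
Fill Client S first block (50 at 12) → 220 left.
Client S second at 9: fill all 120 → 100 left.
Client W first at 6: fill all 90 → 10 left.
Client W second at 4: only 10 left, fill 10.
Total = 12×50 + 9×120 + 6×90 + 4×10 = 2260.

2260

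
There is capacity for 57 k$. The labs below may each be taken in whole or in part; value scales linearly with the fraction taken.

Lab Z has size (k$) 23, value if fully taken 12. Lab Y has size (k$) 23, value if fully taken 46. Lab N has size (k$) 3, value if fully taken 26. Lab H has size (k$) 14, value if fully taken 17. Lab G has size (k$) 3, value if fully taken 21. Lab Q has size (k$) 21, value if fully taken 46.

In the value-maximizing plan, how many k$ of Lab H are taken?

7

Best value per unit of size first: Lab N 26/3≈8.67, Lab G 21/3≈7, Lab Q 46/21≈2.19, Lab Y 46/23≈2, Lab H 17/14≈1.21, Lab Z 12/23≈0.522.
Lab N: take in full, 3 k$ for value 26 — 54 left.
Lab G: take in full, 3 k$ for value 21 — 51 left.
All 21 k$ of Lab Q fit (value 46) — 30 remain.
Take all of Lab Y (23 k$, value 46) — 7 k$ left.
Only 7 k$ remain; take 7/14 of Lab H for value 17×7/14 = 8.5.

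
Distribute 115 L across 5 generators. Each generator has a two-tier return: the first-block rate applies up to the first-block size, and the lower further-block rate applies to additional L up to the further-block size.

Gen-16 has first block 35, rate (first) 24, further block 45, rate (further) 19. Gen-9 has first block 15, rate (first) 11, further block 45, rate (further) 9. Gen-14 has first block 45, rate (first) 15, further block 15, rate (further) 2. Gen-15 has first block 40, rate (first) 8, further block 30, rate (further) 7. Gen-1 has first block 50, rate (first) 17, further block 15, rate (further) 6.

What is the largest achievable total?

2290

Rank every tier by rate: Gen-16/T1 24 > Gen-16/T2 19 > Gen-1/T1 17 > Gen-14/T1 15 > Gen-9/T1 11 > Gen-9/T2 9 > Gen-15/T1 8 > Gen-15/T2 7 > Gen-1/T2 6 > Gen-14/T2 2.
Fill Gen-16 T1 block (35 at 24) — 80 left.
Fill Gen-16 T2 block (45 at 19) — 35 left.
Gen-1 T1 at 17: only 35 left, fill 35.
Total = 24×35 + 19×45 + 17×35 = 2290.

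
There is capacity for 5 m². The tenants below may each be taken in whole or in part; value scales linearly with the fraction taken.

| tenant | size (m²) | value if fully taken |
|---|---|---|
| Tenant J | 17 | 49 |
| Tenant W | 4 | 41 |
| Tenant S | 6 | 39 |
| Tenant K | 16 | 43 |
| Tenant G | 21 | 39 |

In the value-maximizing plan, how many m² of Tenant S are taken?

1

Best value per unit of size first: Tenant W 41/4≈10.2, Tenant S 39/6≈6.5, Tenant J 49/17≈2.88, Tenant K 43/16≈2.69, Tenant G 39/21≈1.86.
All 4 m² of Tenant W fit (value 41) ; 1 remain.
Only 1 m² remain; take 1/6 of Tenant S for value 39×1/6 = 6.5.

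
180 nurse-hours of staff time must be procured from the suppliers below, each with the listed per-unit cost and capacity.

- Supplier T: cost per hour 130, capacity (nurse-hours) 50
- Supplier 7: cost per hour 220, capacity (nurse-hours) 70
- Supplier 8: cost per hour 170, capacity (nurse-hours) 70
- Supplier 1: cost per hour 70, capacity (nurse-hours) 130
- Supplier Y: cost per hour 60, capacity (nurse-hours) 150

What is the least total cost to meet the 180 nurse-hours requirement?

Fill from the cheapest supplier first.
Supplier Y at 60: take all 150 nurse-hours → 30 still needed.
Supplier 1 at 70: take 30 of its 130 → requirement met.
Supplier T, Supplier 8, Supplier 7: unused.
Cost = 150×60 + 30×70 = 11100.

11100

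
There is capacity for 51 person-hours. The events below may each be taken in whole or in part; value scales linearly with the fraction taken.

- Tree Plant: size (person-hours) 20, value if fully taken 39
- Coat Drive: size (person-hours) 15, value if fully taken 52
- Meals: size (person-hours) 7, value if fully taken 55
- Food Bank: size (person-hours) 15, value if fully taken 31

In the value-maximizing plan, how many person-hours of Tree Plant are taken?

14

Best value per unit of size first: Meals 55/7≈7.86, Coat Drive 52/15≈3.47, Food Bank 31/15≈2.07, Tree Plant 39/20≈1.95.
Meals: take in full, 7 person-hours for value 55 → 44 left.
Coat Drive: take in full, 15 person-hours for value 52 → 29 left.
All 15 person-hours of Food Bank fit (value 31) → 14 remain.
Only 14 person-hours remain; take 14/20 of Tree Plant for value 39×14/20 = 27.3.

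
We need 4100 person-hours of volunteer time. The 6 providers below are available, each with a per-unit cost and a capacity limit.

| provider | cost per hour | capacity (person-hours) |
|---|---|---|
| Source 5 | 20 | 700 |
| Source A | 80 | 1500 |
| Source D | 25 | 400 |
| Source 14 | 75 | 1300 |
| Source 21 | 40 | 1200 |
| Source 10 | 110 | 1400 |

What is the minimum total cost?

Use providers in increasing cost order.
Source 5 (20): use full 700 ; 3400 person-hours to go.
Source D at 25: take all 400 person-hours ; 3000 still needed.
Source 21 (40): use full 1200 ; 1800 person-hours to go.
Take 1300 from Source 14 at 75 ; need 500 more.
Source A (80): take the remaining 500 ; done.
Source 10: unused.
Cost = 700×20 + 400×25 + 1200×40 + 1300×75 + 500×80 = 209500.

209500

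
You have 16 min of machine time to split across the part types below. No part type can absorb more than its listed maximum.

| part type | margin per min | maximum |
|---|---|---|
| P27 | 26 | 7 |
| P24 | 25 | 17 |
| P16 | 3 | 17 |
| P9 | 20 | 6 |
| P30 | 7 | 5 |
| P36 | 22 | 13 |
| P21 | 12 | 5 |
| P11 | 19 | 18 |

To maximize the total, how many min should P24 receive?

9

Order the part types by margin per min: P27 26 > P24 25 > P36 22 > P9 20 > P11 19 > P21 12 > P30 7 > P16 3.
P27 takes 7 to reach its cap of 7 → 9 left.
P24: +9 (room for 17) → 9. Pool exhausted.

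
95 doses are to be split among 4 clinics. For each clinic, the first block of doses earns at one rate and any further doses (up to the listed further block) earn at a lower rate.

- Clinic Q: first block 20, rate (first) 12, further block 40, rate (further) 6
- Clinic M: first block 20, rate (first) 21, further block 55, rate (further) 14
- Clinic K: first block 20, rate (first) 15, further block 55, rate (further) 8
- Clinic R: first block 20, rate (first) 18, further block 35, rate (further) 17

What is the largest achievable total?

1675

Order all 8 blocks by rate: Clinic M/first 21 > Clinic R/first 18 > Clinic R/second 17 > Clinic K/first 15 > Clinic M/second 14 > Clinic Q/first 12 > Clinic K/second 8 > Clinic Q/second 6.
Fill Clinic M first block (20 at 21) ; 75 left.
Fill Clinic R first block (20 at 18) ; 55 left.
Clinic R/second (17): +35 ; 20 left.
Fill Clinic K first block (20 at 15) ; 0 left.
Total = 21×20 + 18×20 + 17×35 + 15×20 = 1675.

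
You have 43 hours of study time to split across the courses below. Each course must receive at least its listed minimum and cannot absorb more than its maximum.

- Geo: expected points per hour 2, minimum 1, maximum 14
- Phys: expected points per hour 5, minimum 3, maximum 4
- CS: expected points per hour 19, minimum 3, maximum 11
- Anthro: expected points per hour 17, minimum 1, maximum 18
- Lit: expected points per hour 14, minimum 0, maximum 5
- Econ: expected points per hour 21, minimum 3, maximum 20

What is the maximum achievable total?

782

Meeting every minimum uses 1+3+3+1+0+3 = 11 hours, leaving 32.
Order the courses by expected points per hour: Econ 21 > CS 19 > Anthro 17 > Lit 14 > Phys 5 > Geo 2.
Give Econ 17 more to hit its cap of 20 ; 15 left.
CS takes 8 more to reach its cap of 11 ; 7 left.
Anthro: +7 (room for 17) → 8. Pool exhausted.
Total = 2×1 + 5×3 + 19×11 + 17×8 + 21×20 = 782.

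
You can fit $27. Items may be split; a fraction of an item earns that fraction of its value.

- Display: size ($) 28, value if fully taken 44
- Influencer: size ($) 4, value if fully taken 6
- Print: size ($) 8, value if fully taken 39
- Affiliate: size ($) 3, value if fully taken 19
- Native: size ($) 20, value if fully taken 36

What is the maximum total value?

86.8

Rank by value-to-size ratio: Affiliate 19/3≈6.33, Print 39/8≈4.88, Native 36/20≈1.8, Display 44/28≈1.57, Influencer 6/4≈1.5.
Take all of Affiliate (3 $, value 19) — 24 $ left.
Print: take in full, 8 $ for value 39 — 16 left.
Fill the last 16 $ with part of Native: 16/20 of it earns 28.8.
Total value = 86.8.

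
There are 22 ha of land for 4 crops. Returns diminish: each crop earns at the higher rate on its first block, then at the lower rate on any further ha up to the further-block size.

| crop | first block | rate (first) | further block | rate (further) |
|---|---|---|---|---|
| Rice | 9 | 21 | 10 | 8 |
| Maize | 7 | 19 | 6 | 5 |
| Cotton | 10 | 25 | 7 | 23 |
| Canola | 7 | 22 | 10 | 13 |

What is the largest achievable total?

Rank every tier by rate: Cotton/first 25 > Cotton/second 23 > Canola/first 22 > Rice/first 21 > Maize/first 19 > Canola/second 13 > Rice/second 8 > Maize/second 5.
Cotton first at 25: fill all 10 → 12 left.
Cotton second at 23: fill all 7 → 5 left.
5 remain; put them into Canola first at 22.
Total = 25×10 + 23×7 + 22×5 = 521.

521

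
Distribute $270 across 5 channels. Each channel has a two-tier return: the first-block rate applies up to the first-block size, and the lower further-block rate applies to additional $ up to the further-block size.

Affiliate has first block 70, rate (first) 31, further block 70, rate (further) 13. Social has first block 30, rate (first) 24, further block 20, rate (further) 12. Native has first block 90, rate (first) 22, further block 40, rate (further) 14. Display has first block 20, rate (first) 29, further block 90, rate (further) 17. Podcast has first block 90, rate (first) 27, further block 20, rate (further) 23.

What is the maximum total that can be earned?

7240

Rank every tier by rate: Affiliate/tier1 31 > Display/tier1 29 > Podcast/tier1 27 > Social/tier1 24 > Podcast/tier2 23 > Native/tier1 22 > Display/tier2 17 > Native/tier2 14 > Affiliate/tier2 13 > Social/tier2 12.
Affiliate/tier1 (31): +70 — 200 left.
Fill Display tier1 block (20 at 29) — 180 left.
Podcast tier1 at 27: fill all 90 — 90 left.
Social/tier1 (24): +30 — 60 left.
Podcast/tier2 (23): +20 — 40 left.
40 remain; put them into Native tier1 at 22.
Total = 31×70 + 29×20 + 27×90 + 24×30 + 23×20 + 22×40 = 7240.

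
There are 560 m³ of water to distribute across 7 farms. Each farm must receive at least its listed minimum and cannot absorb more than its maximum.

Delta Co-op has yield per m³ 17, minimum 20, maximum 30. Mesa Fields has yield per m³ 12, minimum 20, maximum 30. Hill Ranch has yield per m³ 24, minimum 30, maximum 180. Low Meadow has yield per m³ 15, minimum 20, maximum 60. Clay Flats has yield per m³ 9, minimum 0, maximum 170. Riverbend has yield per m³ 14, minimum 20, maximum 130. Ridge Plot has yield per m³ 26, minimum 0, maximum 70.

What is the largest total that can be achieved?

Meeting every minimum uses 20+20+30+20+0+20+0 = 110 m³, leaving 450.
Highest yield per m³ first: Ridge Plot 26 > Hill Ranch 24 > Delta Co-op 17 > Low Meadow 15 > Riverbend 14 > Mesa Fields 12 > Clay Flats 9.
Ridge Plot takes 70 more to reach its cap of 70 — 380 left.
Hill Ranch takes 150 more to reach its cap of 180 — 230 left.
Delta Co-op: +10 to 30 (cap) — 220 left.
Low Meadow takes 40 more to reach its cap of 60 — 180 left.
Riverbend takes 110 more to reach its cap of 130 — 70 left.
Mesa Fields takes 10 more to reach its cap of 30 — 60 left.
Clay Flats: +60 (room for 170) → 60. Pool exhausted.
Total = 17×30 + 12×30 + 24×180 + 15×60 + 9×60 + 14×130 + 26×70 = 10270.

10270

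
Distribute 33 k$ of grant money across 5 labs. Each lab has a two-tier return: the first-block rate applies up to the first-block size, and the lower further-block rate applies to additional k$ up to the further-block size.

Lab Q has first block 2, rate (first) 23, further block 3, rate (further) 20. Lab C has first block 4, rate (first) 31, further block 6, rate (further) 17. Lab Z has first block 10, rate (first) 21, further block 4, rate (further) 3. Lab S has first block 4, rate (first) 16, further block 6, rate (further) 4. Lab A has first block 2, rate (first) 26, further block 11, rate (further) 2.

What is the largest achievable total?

666

Rank every tier by rate: Lab C/T1 31 > Lab A/T1 26 > Lab Q/T1 23 > Lab Z/T1 21 > Lab Q/T2 20 > Lab C/T2 17 > Lab S/T1 16 > Lab S/T2 4 > Lab Z/T2 3 > Lab A/T2 2.
Lab C/T1 (31): +4 — 29 left.
Fill Lab A T1 block (2 at 26) — 27 left.
Fill Lab Q T1 block (2 at 23) — 25 left.
Lab Z T1 at 21: fill all 10 — 15 left.
Lab Q/T2 (20): +3 — 12 left.
Fill Lab C T2 block (6 at 17) — 6 left.
Lab S/T1 (16): +4 — 2 left.
Lab S/T2: +2 of 6 at 4; pool empty.
Total = 31×4 + 26×2 + 23×2 + 21×10 + 20×3 + 17×6 + 16×4 + 4×2 = 666.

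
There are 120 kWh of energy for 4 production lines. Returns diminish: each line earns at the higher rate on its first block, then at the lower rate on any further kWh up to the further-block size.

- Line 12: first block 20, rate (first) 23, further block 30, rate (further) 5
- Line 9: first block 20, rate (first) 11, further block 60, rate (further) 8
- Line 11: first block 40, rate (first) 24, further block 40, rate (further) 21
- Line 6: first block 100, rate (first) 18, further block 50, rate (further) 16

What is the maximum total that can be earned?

Rank every tier by rate: Line 11/tier1 24 > Line 12/tier1 23 > Line 11/tier2 21 > Line 6/tier1 18 > Line 6/tier2 16 > Line 9/tier1 11 > Line 9/tier2 8 > Line 12/tier2 5.
Fill Line 11 tier1 block (40 at 24) → 80 left.
Line 12/tier1 (23): +20 → 60 left.
Line 11/tier2 (21): +40 → 20 left.
Line 6/tier1: +20 of 100 at 18; pool empty.
Total = 24×40 + 23×20 + 21×40 + 18×20 = 2620.

2620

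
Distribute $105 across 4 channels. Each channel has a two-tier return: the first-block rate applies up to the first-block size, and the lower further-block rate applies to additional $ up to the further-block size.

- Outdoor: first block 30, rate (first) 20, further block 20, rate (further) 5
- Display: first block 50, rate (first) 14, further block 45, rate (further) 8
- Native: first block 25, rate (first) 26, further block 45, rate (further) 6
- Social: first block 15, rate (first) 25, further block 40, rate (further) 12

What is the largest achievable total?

2115

Rank every tier by rate: Native/T1 26 > Social/T1 25 > Outdoor/T1 20 > Display/T1 14 > Social/T2 12 > Display/T2 8 > Native/T2 6 > Outdoor/T2 5.
Native/T1 (26): +25 — 80 left.
Fill Social T1 block (15 at 25) — 65 left.
Fill Outdoor T1 block (30 at 20) — 35 left.
Display/T1: +35 of 50 at 14; pool empty.
Total = 26×25 + 25×15 + 20×30 + 14×35 = 2115.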